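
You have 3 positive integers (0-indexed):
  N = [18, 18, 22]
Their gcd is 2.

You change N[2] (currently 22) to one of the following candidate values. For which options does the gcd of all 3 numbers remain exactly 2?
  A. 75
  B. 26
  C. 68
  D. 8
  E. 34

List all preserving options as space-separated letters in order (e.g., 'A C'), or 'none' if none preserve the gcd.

Answer: B C D E

Derivation:
Old gcd = 2; gcd of others (without N[2]) = 18
New gcd for candidate v: gcd(18, v). Preserves old gcd iff gcd(18, v) = 2.
  Option A: v=75, gcd(18,75)=3 -> changes
  Option B: v=26, gcd(18,26)=2 -> preserves
  Option C: v=68, gcd(18,68)=2 -> preserves
  Option D: v=8, gcd(18,8)=2 -> preserves
  Option E: v=34, gcd(18,34)=2 -> preserves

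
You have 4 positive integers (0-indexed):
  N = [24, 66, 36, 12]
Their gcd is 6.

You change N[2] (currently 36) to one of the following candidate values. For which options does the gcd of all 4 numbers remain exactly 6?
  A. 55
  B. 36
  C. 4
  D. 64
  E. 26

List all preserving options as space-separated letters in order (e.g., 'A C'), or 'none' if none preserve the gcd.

Old gcd = 6; gcd of others (without N[2]) = 6
New gcd for candidate v: gcd(6, v). Preserves old gcd iff gcd(6, v) = 6.
  Option A: v=55, gcd(6,55)=1 -> changes
  Option B: v=36, gcd(6,36)=6 -> preserves
  Option C: v=4, gcd(6,4)=2 -> changes
  Option D: v=64, gcd(6,64)=2 -> changes
  Option E: v=26, gcd(6,26)=2 -> changes

Answer: B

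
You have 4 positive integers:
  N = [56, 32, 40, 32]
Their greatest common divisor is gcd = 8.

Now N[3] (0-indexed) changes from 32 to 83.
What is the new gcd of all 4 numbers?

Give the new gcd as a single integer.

Answer: 1

Derivation:
Numbers: [56, 32, 40, 32], gcd = 8
Change: index 3, 32 -> 83
gcd of the OTHER numbers (without index 3): gcd([56, 32, 40]) = 8
New gcd = gcd(g_others, new_val) = gcd(8, 83) = 1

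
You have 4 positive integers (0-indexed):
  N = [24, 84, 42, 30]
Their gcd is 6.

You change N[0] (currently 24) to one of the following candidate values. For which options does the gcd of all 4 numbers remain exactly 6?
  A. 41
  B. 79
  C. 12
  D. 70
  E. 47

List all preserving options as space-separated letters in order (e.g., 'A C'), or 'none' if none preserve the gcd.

Answer: C

Derivation:
Old gcd = 6; gcd of others (without N[0]) = 6
New gcd for candidate v: gcd(6, v). Preserves old gcd iff gcd(6, v) = 6.
  Option A: v=41, gcd(6,41)=1 -> changes
  Option B: v=79, gcd(6,79)=1 -> changes
  Option C: v=12, gcd(6,12)=6 -> preserves
  Option D: v=70, gcd(6,70)=2 -> changes
  Option E: v=47, gcd(6,47)=1 -> changes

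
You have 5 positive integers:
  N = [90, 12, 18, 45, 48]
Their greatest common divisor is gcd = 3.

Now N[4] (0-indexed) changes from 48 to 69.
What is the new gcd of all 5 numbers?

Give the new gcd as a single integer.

Numbers: [90, 12, 18, 45, 48], gcd = 3
Change: index 4, 48 -> 69
gcd of the OTHER numbers (without index 4): gcd([90, 12, 18, 45]) = 3
New gcd = gcd(g_others, new_val) = gcd(3, 69) = 3

Answer: 3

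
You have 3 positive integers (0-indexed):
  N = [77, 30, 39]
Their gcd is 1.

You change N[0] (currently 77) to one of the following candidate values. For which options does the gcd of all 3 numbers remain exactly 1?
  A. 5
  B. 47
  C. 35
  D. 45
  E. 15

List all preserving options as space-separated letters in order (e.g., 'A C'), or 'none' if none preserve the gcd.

Answer: A B C

Derivation:
Old gcd = 1; gcd of others (without N[0]) = 3
New gcd for candidate v: gcd(3, v). Preserves old gcd iff gcd(3, v) = 1.
  Option A: v=5, gcd(3,5)=1 -> preserves
  Option B: v=47, gcd(3,47)=1 -> preserves
  Option C: v=35, gcd(3,35)=1 -> preserves
  Option D: v=45, gcd(3,45)=3 -> changes
  Option E: v=15, gcd(3,15)=3 -> changes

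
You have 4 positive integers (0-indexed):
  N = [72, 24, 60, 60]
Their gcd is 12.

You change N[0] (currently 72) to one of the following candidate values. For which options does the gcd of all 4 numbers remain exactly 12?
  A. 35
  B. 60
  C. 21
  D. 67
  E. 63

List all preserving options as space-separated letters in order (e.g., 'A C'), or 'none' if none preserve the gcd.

Answer: B

Derivation:
Old gcd = 12; gcd of others (without N[0]) = 12
New gcd for candidate v: gcd(12, v). Preserves old gcd iff gcd(12, v) = 12.
  Option A: v=35, gcd(12,35)=1 -> changes
  Option B: v=60, gcd(12,60)=12 -> preserves
  Option C: v=21, gcd(12,21)=3 -> changes
  Option D: v=67, gcd(12,67)=1 -> changes
  Option E: v=63, gcd(12,63)=3 -> changes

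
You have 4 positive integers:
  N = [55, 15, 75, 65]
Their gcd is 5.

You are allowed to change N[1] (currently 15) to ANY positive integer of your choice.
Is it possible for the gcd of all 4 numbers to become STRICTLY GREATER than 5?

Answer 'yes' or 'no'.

Answer: no

Derivation:
Current gcd = 5
gcd of all OTHER numbers (without N[1]=15): gcd([55, 75, 65]) = 5
The new gcd after any change is gcd(5, new_value).
This can be at most 5.
Since 5 = old gcd 5, the gcd can only stay the same or decrease.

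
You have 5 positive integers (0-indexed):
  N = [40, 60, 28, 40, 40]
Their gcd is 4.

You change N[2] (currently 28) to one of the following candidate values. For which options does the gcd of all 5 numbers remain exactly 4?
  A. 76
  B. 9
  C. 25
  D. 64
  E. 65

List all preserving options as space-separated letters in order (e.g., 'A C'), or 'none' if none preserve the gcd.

Old gcd = 4; gcd of others (without N[2]) = 20
New gcd for candidate v: gcd(20, v). Preserves old gcd iff gcd(20, v) = 4.
  Option A: v=76, gcd(20,76)=4 -> preserves
  Option B: v=9, gcd(20,9)=1 -> changes
  Option C: v=25, gcd(20,25)=5 -> changes
  Option D: v=64, gcd(20,64)=4 -> preserves
  Option E: v=65, gcd(20,65)=5 -> changes

Answer: A D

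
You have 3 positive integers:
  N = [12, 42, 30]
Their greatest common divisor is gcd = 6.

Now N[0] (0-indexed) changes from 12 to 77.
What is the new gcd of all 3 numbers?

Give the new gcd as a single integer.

Numbers: [12, 42, 30], gcd = 6
Change: index 0, 12 -> 77
gcd of the OTHER numbers (without index 0): gcd([42, 30]) = 6
New gcd = gcd(g_others, new_val) = gcd(6, 77) = 1

Answer: 1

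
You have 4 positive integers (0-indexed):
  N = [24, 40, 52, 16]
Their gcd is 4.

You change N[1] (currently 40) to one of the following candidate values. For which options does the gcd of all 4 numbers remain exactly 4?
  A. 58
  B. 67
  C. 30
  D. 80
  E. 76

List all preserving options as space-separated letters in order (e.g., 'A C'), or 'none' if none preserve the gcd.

Answer: D E

Derivation:
Old gcd = 4; gcd of others (without N[1]) = 4
New gcd for candidate v: gcd(4, v). Preserves old gcd iff gcd(4, v) = 4.
  Option A: v=58, gcd(4,58)=2 -> changes
  Option B: v=67, gcd(4,67)=1 -> changes
  Option C: v=30, gcd(4,30)=2 -> changes
  Option D: v=80, gcd(4,80)=4 -> preserves
  Option E: v=76, gcd(4,76)=4 -> preserves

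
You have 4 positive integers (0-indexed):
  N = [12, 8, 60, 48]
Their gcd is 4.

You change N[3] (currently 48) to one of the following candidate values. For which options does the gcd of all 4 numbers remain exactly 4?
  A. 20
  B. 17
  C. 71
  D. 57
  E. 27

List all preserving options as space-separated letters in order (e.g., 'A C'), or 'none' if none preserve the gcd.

Answer: A

Derivation:
Old gcd = 4; gcd of others (without N[3]) = 4
New gcd for candidate v: gcd(4, v). Preserves old gcd iff gcd(4, v) = 4.
  Option A: v=20, gcd(4,20)=4 -> preserves
  Option B: v=17, gcd(4,17)=1 -> changes
  Option C: v=71, gcd(4,71)=1 -> changes
  Option D: v=57, gcd(4,57)=1 -> changes
  Option E: v=27, gcd(4,27)=1 -> changes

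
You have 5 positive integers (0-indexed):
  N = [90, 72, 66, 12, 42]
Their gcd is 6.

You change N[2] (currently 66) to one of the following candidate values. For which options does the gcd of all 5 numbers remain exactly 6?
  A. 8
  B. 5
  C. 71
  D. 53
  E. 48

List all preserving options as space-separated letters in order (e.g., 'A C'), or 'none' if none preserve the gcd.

Answer: E

Derivation:
Old gcd = 6; gcd of others (without N[2]) = 6
New gcd for candidate v: gcd(6, v). Preserves old gcd iff gcd(6, v) = 6.
  Option A: v=8, gcd(6,8)=2 -> changes
  Option B: v=5, gcd(6,5)=1 -> changes
  Option C: v=71, gcd(6,71)=1 -> changes
  Option D: v=53, gcd(6,53)=1 -> changes
  Option E: v=48, gcd(6,48)=6 -> preserves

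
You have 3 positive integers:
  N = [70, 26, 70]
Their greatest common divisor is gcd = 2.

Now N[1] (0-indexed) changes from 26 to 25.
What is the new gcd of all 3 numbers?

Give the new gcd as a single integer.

Numbers: [70, 26, 70], gcd = 2
Change: index 1, 26 -> 25
gcd of the OTHER numbers (without index 1): gcd([70, 70]) = 70
New gcd = gcd(g_others, new_val) = gcd(70, 25) = 5

Answer: 5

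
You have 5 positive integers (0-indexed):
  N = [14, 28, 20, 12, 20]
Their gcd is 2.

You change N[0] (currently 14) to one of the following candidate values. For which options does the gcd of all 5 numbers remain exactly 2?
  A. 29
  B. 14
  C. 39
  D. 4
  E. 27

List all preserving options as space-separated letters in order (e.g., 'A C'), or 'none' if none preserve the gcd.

Answer: B

Derivation:
Old gcd = 2; gcd of others (without N[0]) = 4
New gcd for candidate v: gcd(4, v). Preserves old gcd iff gcd(4, v) = 2.
  Option A: v=29, gcd(4,29)=1 -> changes
  Option B: v=14, gcd(4,14)=2 -> preserves
  Option C: v=39, gcd(4,39)=1 -> changes
  Option D: v=4, gcd(4,4)=4 -> changes
  Option E: v=27, gcd(4,27)=1 -> changes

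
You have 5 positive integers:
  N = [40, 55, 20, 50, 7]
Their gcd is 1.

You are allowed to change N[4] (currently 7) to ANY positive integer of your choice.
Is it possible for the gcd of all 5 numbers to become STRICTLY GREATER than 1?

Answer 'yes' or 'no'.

Current gcd = 1
gcd of all OTHER numbers (without N[4]=7): gcd([40, 55, 20, 50]) = 5
The new gcd after any change is gcd(5, new_value).
This can be at most 5.
Since 5 > old gcd 1, the gcd CAN increase (e.g., set N[4] = 5).

Answer: yes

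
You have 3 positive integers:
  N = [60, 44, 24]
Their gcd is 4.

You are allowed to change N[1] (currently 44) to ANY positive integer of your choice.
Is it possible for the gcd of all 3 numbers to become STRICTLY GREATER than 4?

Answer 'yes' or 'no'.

Current gcd = 4
gcd of all OTHER numbers (without N[1]=44): gcd([60, 24]) = 12
The new gcd after any change is gcd(12, new_value).
This can be at most 12.
Since 12 > old gcd 4, the gcd CAN increase (e.g., set N[1] = 12).

Answer: yes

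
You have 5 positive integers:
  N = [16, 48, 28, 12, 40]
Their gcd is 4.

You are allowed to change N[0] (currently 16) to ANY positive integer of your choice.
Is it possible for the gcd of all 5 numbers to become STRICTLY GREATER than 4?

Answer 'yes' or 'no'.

Current gcd = 4
gcd of all OTHER numbers (without N[0]=16): gcd([48, 28, 12, 40]) = 4
The new gcd after any change is gcd(4, new_value).
This can be at most 4.
Since 4 = old gcd 4, the gcd can only stay the same or decrease.

Answer: no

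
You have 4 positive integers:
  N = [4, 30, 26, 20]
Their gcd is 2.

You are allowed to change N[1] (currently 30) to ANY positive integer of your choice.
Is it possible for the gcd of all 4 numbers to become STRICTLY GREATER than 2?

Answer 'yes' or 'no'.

Answer: no

Derivation:
Current gcd = 2
gcd of all OTHER numbers (without N[1]=30): gcd([4, 26, 20]) = 2
The new gcd after any change is gcd(2, new_value).
This can be at most 2.
Since 2 = old gcd 2, the gcd can only stay the same or decrease.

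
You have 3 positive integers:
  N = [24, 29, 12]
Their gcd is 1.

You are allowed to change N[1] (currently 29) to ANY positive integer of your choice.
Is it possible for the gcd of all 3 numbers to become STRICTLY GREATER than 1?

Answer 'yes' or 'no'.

Current gcd = 1
gcd of all OTHER numbers (without N[1]=29): gcd([24, 12]) = 12
The new gcd after any change is gcd(12, new_value).
This can be at most 12.
Since 12 > old gcd 1, the gcd CAN increase (e.g., set N[1] = 12).

Answer: yes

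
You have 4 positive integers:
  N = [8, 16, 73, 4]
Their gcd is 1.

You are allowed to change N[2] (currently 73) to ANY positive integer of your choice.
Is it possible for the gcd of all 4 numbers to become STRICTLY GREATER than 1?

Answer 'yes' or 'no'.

Current gcd = 1
gcd of all OTHER numbers (without N[2]=73): gcd([8, 16, 4]) = 4
The new gcd after any change is gcd(4, new_value).
This can be at most 4.
Since 4 > old gcd 1, the gcd CAN increase (e.g., set N[2] = 4).

Answer: yes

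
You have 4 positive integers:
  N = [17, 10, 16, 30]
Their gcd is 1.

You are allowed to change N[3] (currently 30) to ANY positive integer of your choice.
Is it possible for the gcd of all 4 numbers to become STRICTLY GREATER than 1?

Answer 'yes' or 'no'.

Answer: no

Derivation:
Current gcd = 1
gcd of all OTHER numbers (without N[3]=30): gcd([17, 10, 16]) = 1
The new gcd after any change is gcd(1, new_value).
This can be at most 1.
Since 1 = old gcd 1, the gcd can only stay the same or decrease.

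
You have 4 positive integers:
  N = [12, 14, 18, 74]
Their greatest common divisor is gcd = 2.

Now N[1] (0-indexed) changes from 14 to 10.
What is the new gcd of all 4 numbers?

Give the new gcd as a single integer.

Answer: 2

Derivation:
Numbers: [12, 14, 18, 74], gcd = 2
Change: index 1, 14 -> 10
gcd of the OTHER numbers (without index 1): gcd([12, 18, 74]) = 2
New gcd = gcd(g_others, new_val) = gcd(2, 10) = 2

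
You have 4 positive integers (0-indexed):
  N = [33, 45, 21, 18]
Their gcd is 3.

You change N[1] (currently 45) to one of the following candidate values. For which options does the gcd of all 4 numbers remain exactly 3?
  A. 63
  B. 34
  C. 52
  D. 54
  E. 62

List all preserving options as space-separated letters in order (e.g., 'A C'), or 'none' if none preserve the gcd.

Answer: A D

Derivation:
Old gcd = 3; gcd of others (without N[1]) = 3
New gcd for candidate v: gcd(3, v). Preserves old gcd iff gcd(3, v) = 3.
  Option A: v=63, gcd(3,63)=3 -> preserves
  Option B: v=34, gcd(3,34)=1 -> changes
  Option C: v=52, gcd(3,52)=1 -> changes
  Option D: v=54, gcd(3,54)=3 -> preserves
  Option E: v=62, gcd(3,62)=1 -> changes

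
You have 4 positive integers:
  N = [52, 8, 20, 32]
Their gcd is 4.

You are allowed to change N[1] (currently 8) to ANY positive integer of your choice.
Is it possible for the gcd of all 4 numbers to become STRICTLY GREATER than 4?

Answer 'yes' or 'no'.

Current gcd = 4
gcd of all OTHER numbers (without N[1]=8): gcd([52, 20, 32]) = 4
The new gcd after any change is gcd(4, new_value).
This can be at most 4.
Since 4 = old gcd 4, the gcd can only stay the same or decrease.

Answer: no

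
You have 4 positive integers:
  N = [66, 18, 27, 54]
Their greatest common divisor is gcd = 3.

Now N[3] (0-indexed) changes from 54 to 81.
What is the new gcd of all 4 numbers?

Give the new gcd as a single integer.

Numbers: [66, 18, 27, 54], gcd = 3
Change: index 3, 54 -> 81
gcd of the OTHER numbers (without index 3): gcd([66, 18, 27]) = 3
New gcd = gcd(g_others, new_val) = gcd(3, 81) = 3

Answer: 3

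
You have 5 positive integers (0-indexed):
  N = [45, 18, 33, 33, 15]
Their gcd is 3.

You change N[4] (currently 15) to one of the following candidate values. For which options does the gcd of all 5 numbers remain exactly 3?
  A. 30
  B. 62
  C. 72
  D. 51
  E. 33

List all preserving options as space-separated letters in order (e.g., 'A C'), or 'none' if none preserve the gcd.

Answer: A C D E

Derivation:
Old gcd = 3; gcd of others (without N[4]) = 3
New gcd for candidate v: gcd(3, v). Preserves old gcd iff gcd(3, v) = 3.
  Option A: v=30, gcd(3,30)=3 -> preserves
  Option B: v=62, gcd(3,62)=1 -> changes
  Option C: v=72, gcd(3,72)=3 -> preserves
  Option D: v=51, gcd(3,51)=3 -> preserves
  Option E: v=33, gcd(3,33)=3 -> preserves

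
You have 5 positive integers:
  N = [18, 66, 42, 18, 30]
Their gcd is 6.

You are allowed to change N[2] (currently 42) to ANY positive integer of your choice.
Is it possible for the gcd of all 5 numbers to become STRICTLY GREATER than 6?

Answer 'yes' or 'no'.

Answer: no

Derivation:
Current gcd = 6
gcd of all OTHER numbers (without N[2]=42): gcd([18, 66, 18, 30]) = 6
The new gcd after any change is gcd(6, new_value).
This can be at most 6.
Since 6 = old gcd 6, the gcd can only stay the same or decrease.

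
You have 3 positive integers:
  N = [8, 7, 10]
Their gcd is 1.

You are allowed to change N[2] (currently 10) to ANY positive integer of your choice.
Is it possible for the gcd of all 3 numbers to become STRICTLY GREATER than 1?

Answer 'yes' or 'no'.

Answer: no

Derivation:
Current gcd = 1
gcd of all OTHER numbers (without N[2]=10): gcd([8, 7]) = 1
The new gcd after any change is gcd(1, new_value).
This can be at most 1.
Since 1 = old gcd 1, the gcd can only stay the same or decrease.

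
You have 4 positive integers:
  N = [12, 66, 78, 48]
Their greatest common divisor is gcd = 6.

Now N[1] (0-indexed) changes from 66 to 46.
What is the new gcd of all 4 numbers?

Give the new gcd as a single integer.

Numbers: [12, 66, 78, 48], gcd = 6
Change: index 1, 66 -> 46
gcd of the OTHER numbers (without index 1): gcd([12, 78, 48]) = 6
New gcd = gcd(g_others, new_val) = gcd(6, 46) = 2

Answer: 2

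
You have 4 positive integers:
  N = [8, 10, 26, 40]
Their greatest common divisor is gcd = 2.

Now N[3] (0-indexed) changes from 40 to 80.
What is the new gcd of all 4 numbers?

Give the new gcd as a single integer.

Answer: 2

Derivation:
Numbers: [8, 10, 26, 40], gcd = 2
Change: index 3, 40 -> 80
gcd of the OTHER numbers (without index 3): gcd([8, 10, 26]) = 2
New gcd = gcd(g_others, new_val) = gcd(2, 80) = 2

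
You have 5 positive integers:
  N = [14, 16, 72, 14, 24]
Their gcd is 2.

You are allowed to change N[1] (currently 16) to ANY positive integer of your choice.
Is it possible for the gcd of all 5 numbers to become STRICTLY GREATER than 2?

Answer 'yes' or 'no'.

Answer: no

Derivation:
Current gcd = 2
gcd of all OTHER numbers (without N[1]=16): gcd([14, 72, 14, 24]) = 2
The new gcd after any change is gcd(2, new_value).
This can be at most 2.
Since 2 = old gcd 2, the gcd can only stay the same or decrease.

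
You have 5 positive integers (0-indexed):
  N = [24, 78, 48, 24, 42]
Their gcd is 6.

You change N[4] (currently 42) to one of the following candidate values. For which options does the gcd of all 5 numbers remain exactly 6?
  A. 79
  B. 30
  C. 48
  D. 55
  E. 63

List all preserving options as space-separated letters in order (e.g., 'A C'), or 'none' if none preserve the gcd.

Old gcd = 6; gcd of others (without N[4]) = 6
New gcd for candidate v: gcd(6, v). Preserves old gcd iff gcd(6, v) = 6.
  Option A: v=79, gcd(6,79)=1 -> changes
  Option B: v=30, gcd(6,30)=6 -> preserves
  Option C: v=48, gcd(6,48)=6 -> preserves
  Option D: v=55, gcd(6,55)=1 -> changes
  Option E: v=63, gcd(6,63)=3 -> changes

Answer: B C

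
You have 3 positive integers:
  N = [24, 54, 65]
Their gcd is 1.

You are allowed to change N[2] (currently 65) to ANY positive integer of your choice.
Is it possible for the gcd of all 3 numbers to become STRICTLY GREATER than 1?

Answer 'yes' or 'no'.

Answer: yes

Derivation:
Current gcd = 1
gcd of all OTHER numbers (without N[2]=65): gcd([24, 54]) = 6
The new gcd after any change is gcd(6, new_value).
This can be at most 6.
Since 6 > old gcd 1, the gcd CAN increase (e.g., set N[2] = 6).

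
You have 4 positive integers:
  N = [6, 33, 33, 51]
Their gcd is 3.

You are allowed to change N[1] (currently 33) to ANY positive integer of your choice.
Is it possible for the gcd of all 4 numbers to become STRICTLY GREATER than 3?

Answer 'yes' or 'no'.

Answer: no

Derivation:
Current gcd = 3
gcd of all OTHER numbers (without N[1]=33): gcd([6, 33, 51]) = 3
The new gcd after any change is gcd(3, new_value).
This can be at most 3.
Since 3 = old gcd 3, the gcd can only stay the same or decrease.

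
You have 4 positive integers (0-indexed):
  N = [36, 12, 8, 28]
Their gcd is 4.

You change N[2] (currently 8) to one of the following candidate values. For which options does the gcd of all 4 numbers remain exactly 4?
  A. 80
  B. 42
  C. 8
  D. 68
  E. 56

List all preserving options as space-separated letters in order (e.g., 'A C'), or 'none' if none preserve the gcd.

Answer: A C D E

Derivation:
Old gcd = 4; gcd of others (without N[2]) = 4
New gcd for candidate v: gcd(4, v). Preserves old gcd iff gcd(4, v) = 4.
  Option A: v=80, gcd(4,80)=4 -> preserves
  Option B: v=42, gcd(4,42)=2 -> changes
  Option C: v=8, gcd(4,8)=4 -> preserves
  Option D: v=68, gcd(4,68)=4 -> preserves
  Option E: v=56, gcd(4,56)=4 -> preserves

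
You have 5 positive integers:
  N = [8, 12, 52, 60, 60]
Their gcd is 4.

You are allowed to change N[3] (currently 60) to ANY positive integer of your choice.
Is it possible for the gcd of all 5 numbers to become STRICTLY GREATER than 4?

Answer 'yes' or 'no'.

Current gcd = 4
gcd of all OTHER numbers (without N[3]=60): gcd([8, 12, 52, 60]) = 4
The new gcd after any change is gcd(4, new_value).
This can be at most 4.
Since 4 = old gcd 4, the gcd can only stay the same or decrease.

Answer: no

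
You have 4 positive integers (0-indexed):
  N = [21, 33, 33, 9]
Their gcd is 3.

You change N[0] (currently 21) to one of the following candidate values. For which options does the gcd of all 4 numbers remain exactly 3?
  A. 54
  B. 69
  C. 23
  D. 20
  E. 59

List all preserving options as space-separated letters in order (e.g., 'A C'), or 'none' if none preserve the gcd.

Old gcd = 3; gcd of others (without N[0]) = 3
New gcd for candidate v: gcd(3, v). Preserves old gcd iff gcd(3, v) = 3.
  Option A: v=54, gcd(3,54)=3 -> preserves
  Option B: v=69, gcd(3,69)=3 -> preserves
  Option C: v=23, gcd(3,23)=1 -> changes
  Option D: v=20, gcd(3,20)=1 -> changes
  Option E: v=59, gcd(3,59)=1 -> changes

Answer: A B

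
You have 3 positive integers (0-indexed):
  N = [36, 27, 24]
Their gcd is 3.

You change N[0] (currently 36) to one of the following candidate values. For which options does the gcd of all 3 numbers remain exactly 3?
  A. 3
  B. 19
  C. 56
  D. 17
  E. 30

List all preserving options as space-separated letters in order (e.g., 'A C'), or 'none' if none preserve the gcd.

Old gcd = 3; gcd of others (without N[0]) = 3
New gcd for candidate v: gcd(3, v). Preserves old gcd iff gcd(3, v) = 3.
  Option A: v=3, gcd(3,3)=3 -> preserves
  Option B: v=19, gcd(3,19)=1 -> changes
  Option C: v=56, gcd(3,56)=1 -> changes
  Option D: v=17, gcd(3,17)=1 -> changes
  Option E: v=30, gcd(3,30)=3 -> preserves

Answer: A E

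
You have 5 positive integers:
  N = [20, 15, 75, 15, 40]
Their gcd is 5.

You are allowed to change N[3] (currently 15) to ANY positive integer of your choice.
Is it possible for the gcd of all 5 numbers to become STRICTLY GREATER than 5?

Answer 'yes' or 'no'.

Current gcd = 5
gcd of all OTHER numbers (without N[3]=15): gcd([20, 15, 75, 40]) = 5
The new gcd after any change is gcd(5, new_value).
This can be at most 5.
Since 5 = old gcd 5, the gcd can only stay the same or decrease.

Answer: no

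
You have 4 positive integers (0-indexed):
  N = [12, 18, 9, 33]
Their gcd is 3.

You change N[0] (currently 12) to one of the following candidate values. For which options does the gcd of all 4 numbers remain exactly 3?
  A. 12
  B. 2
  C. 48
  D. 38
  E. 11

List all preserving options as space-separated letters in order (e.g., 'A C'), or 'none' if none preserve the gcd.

Old gcd = 3; gcd of others (without N[0]) = 3
New gcd for candidate v: gcd(3, v). Preserves old gcd iff gcd(3, v) = 3.
  Option A: v=12, gcd(3,12)=3 -> preserves
  Option B: v=2, gcd(3,2)=1 -> changes
  Option C: v=48, gcd(3,48)=3 -> preserves
  Option D: v=38, gcd(3,38)=1 -> changes
  Option E: v=11, gcd(3,11)=1 -> changes

Answer: A C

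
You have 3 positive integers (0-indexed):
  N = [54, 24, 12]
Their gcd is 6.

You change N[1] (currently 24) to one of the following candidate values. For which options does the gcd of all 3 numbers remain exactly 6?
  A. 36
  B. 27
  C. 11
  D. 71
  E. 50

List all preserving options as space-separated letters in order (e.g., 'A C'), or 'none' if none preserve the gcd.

Answer: A

Derivation:
Old gcd = 6; gcd of others (without N[1]) = 6
New gcd for candidate v: gcd(6, v). Preserves old gcd iff gcd(6, v) = 6.
  Option A: v=36, gcd(6,36)=6 -> preserves
  Option B: v=27, gcd(6,27)=3 -> changes
  Option C: v=11, gcd(6,11)=1 -> changes
  Option D: v=71, gcd(6,71)=1 -> changes
  Option E: v=50, gcd(6,50)=2 -> changes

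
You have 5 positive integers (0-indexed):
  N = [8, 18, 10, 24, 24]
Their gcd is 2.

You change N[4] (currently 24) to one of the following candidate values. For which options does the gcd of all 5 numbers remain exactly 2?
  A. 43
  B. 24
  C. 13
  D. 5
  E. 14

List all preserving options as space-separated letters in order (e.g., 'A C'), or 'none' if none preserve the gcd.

Answer: B E

Derivation:
Old gcd = 2; gcd of others (without N[4]) = 2
New gcd for candidate v: gcd(2, v). Preserves old gcd iff gcd(2, v) = 2.
  Option A: v=43, gcd(2,43)=1 -> changes
  Option B: v=24, gcd(2,24)=2 -> preserves
  Option C: v=13, gcd(2,13)=1 -> changes
  Option D: v=5, gcd(2,5)=1 -> changes
  Option E: v=14, gcd(2,14)=2 -> preserves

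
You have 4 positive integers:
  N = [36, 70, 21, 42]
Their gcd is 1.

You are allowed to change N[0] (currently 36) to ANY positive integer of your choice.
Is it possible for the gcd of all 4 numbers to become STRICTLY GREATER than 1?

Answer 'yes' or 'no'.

Answer: yes

Derivation:
Current gcd = 1
gcd of all OTHER numbers (without N[0]=36): gcd([70, 21, 42]) = 7
The new gcd after any change is gcd(7, new_value).
This can be at most 7.
Since 7 > old gcd 1, the gcd CAN increase (e.g., set N[0] = 7).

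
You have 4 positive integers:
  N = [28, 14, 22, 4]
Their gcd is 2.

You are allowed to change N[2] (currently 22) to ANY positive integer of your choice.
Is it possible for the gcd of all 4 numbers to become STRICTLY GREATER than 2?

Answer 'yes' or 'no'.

Answer: no

Derivation:
Current gcd = 2
gcd of all OTHER numbers (without N[2]=22): gcd([28, 14, 4]) = 2
The new gcd after any change is gcd(2, new_value).
This can be at most 2.
Since 2 = old gcd 2, the gcd can only stay the same or decrease.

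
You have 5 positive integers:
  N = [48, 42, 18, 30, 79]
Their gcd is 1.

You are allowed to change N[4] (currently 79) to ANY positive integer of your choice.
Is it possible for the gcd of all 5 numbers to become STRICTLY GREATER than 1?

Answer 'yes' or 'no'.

Answer: yes

Derivation:
Current gcd = 1
gcd of all OTHER numbers (without N[4]=79): gcd([48, 42, 18, 30]) = 6
The new gcd after any change is gcd(6, new_value).
This can be at most 6.
Since 6 > old gcd 1, the gcd CAN increase (e.g., set N[4] = 6).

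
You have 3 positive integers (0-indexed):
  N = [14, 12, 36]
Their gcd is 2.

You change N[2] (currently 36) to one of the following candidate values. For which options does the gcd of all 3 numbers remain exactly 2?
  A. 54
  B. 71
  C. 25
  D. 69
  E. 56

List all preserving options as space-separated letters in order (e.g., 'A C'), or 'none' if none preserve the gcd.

Old gcd = 2; gcd of others (without N[2]) = 2
New gcd for candidate v: gcd(2, v). Preserves old gcd iff gcd(2, v) = 2.
  Option A: v=54, gcd(2,54)=2 -> preserves
  Option B: v=71, gcd(2,71)=1 -> changes
  Option C: v=25, gcd(2,25)=1 -> changes
  Option D: v=69, gcd(2,69)=1 -> changes
  Option E: v=56, gcd(2,56)=2 -> preserves

Answer: A E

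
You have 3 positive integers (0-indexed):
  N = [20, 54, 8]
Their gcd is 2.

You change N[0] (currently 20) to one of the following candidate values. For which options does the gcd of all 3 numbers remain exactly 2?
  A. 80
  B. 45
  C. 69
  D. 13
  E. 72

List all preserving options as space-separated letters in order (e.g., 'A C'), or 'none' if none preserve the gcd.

Answer: A E

Derivation:
Old gcd = 2; gcd of others (without N[0]) = 2
New gcd for candidate v: gcd(2, v). Preserves old gcd iff gcd(2, v) = 2.
  Option A: v=80, gcd(2,80)=2 -> preserves
  Option B: v=45, gcd(2,45)=1 -> changes
  Option C: v=69, gcd(2,69)=1 -> changes
  Option D: v=13, gcd(2,13)=1 -> changes
  Option E: v=72, gcd(2,72)=2 -> preserves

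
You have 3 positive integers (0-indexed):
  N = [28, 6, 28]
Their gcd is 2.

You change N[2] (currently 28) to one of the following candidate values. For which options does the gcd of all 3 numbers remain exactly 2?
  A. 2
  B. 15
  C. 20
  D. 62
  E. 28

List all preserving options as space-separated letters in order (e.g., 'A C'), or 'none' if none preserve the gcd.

Old gcd = 2; gcd of others (without N[2]) = 2
New gcd for candidate v: gcd(2, v). Preserves old gcd iff gcd(2, v) = 2.
  Option A: v=2, gcd(2,2)=2 -> preserves
  Option B: v=15, gcd(2,15)=1 -> changes
  Option C: v=20, gcd(2,20)=2 -> preserves
  Option D: v=62, gcd(2,62)=2 -> preserves
  Option E: v=28, gcd(2,28)=2 -> preserves

Answer: A C D E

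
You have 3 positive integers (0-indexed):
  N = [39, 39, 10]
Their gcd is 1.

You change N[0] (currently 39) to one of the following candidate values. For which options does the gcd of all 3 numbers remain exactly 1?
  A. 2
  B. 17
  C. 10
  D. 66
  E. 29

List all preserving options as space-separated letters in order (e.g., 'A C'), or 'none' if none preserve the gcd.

Old gcd = 1; gcd of others (without N[0]) = 1
New gcd for candidate v: gcd(1, v). Preserves old gcd iff gcd(1, v) = 1.
  Option A: v=2, gcd(1,2)=1 -> preserves
  Option B: v=17, gcd(1,17)=1 -> preserves
  Option C: v=10, gcd(1,10)=1 -> preserves
  Option D: v=66, gcd(1,66)=1 -> preserves
  Option E: v=29, gcd(1,29)=1 -> preserves

Answer: A B C D E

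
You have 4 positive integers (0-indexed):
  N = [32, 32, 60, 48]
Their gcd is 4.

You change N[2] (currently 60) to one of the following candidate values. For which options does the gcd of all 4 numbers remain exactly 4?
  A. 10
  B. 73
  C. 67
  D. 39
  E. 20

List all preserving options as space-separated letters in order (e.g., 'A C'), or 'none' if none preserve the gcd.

Answer: E

Derivation:
Old gcd = 4; gcd of others (without N[2]) = 16
New gcd for candidate v: gcd(16, v). Preserves old gcd iff gcd(16, v) = 4.
  Option A: v=10, gcd(16,10)=2 -> changes
  Option B: v=73, gcd(16,73)=1 -> changes
  Option C: v=67, gcd(16,67)=1 -> changes
  Option D: v=39, gcd(16,39)=1 -> changes
  Option E: v=20, gcd(16,20)=4 -> preserves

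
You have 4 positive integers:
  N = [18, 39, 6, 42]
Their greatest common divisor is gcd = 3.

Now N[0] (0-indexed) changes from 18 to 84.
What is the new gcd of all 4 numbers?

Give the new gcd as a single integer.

Numbers: [18, 39, 6, 42], gcd = 3
Change: index 0, 18 -> 84
gcd of the OTHER numbers (without index 0): gcd([39, 6, 42]) = 3
New gcd = gcd(g_others, new_val) = gcd(3, 84) = 3

Answer: 3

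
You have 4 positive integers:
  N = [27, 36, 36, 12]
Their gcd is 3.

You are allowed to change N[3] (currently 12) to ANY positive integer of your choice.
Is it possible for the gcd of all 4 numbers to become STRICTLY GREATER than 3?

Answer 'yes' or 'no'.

Current gcd = 3
gcd of all OTHER numbers (without N[3]=12): gcd([27, 36, 36]) = 9
The new gcd after any change is gcd(9, new_value).
This can be at most 9.
Since 9 > old gcd 3, the gcd CAN increase (e.g., set N[3] = 9).

Answer: yes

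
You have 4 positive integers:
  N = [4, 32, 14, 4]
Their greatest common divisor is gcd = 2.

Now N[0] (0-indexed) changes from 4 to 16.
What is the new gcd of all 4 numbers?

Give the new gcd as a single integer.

Numbers: [4, 32, 14, 4], gcd = 2
Change: index 0, 4 -> 16
gcd of the OTHER numbers (without index 0): gcd([32, 14, 4]) = 2
New gcd = gcd(g_others, new_val) = gcd(2, 16) = 2

Answer: 2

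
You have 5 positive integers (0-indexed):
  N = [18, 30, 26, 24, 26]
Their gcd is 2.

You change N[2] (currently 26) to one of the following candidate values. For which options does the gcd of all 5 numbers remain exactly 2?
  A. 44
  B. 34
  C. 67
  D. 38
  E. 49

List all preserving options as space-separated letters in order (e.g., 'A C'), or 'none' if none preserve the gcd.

Old gcd = 2; gcd of others (without N[2]) = 2
New gcd for candidate v: gcd(2, v). Preserves old gcd iff gcd(2, v) = 2.
  Option A: v=44, gcd(2,44)=2 -> preserves
  Option B: v=34, gcd(2,34)=2 -> preserves
  Option C: v=67, gcd(2,67)=1 -> changes
  Option D: v=38, gcd(2,38)=2 -> preserves
  Option E: v=49, gcd(2,49)=1 -> changes

Answer: A B D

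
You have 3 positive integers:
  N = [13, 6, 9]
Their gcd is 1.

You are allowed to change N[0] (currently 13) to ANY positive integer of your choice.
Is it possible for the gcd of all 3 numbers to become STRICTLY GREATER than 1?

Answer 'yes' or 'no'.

Answer: yes

Derivation:
Current gcd = 1
gcd of all OTHER numbers (without N[0]=13): gcd([6, 9]) = 3
The new gcd after any change is gcd(3, new_value).
This can be at most 3.
Since 3 > old gcd 1, the gcd CAN increase (e.g., set N[0] = 3).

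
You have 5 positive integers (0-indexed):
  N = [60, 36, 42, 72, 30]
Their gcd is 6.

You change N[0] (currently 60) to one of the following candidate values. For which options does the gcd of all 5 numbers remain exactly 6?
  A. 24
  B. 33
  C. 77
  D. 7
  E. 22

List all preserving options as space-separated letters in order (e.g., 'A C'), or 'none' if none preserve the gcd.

Old gcd = 6; gcd of others (without N[0]) = 6
New gcd for candidate v: gcd(6, v). Preserves old gcd iff gcd(6, v) = 6.
  Option A: v=24, gcd(6,24)=6 -> preserves
  Option B: v=33, gcd(6,33)=3 -> changes
  Option C: v=77, gcd(6,77)=1 -> changes
  Option D: v=7, gcd(6,7)=1 -> changes
  Option E: v=22, gcd(6,22)=2 -> changes

Answer: A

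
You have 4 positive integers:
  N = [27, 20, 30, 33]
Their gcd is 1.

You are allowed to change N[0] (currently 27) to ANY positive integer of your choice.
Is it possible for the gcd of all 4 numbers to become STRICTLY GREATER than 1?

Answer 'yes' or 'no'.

Current gcd = 1
gcd of all OTHER numbers (without N[0]=27): gcd([20, 30, 33]) = 1
The new gcd after any change is gcd(1, new_value).
This can be at most 1.
Since 1 = old gcd 1, the gcd can only stay the same or decrease.

Answer: no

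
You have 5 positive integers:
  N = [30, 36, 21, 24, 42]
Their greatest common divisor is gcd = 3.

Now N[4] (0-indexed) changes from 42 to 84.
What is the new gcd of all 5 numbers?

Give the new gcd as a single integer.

Answer: 3

Derivation:
Numbers: [30, 36, 21, 24, 42], gcd = 3
Change: index 4, 42 -> 84
gcd of the OTHER numbers (without index 4): gcd([30, 36, 21, 24]) = 3
New gcd = gcd(g_others, new_val) = gcd(3, 84) = 3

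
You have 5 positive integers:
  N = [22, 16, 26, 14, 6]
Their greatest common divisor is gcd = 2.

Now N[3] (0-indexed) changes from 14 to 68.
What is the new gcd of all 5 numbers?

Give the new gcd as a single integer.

Answer: 2

Derivation:
Numbers: [22, 16, 26, 14, 6], gcd = 2
Change: index 3, 14 -> 68
gcd of the OTHER numbers (without index 3): gcd([22, 16, 26, 6]) = 2
New gcd = gcd(g_others, new_val) = gcd(2, 68) = 2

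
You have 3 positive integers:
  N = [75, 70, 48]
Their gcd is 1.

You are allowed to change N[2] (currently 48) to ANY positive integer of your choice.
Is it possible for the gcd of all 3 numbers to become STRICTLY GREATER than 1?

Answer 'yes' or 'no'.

Answer: yes

Derivation:
Current gcd = 1
gcd of all OTHER numbers (without N[2]=48): gcd([75, 70]) = 5
The new gcd after any change is gcd(5, new_value).
This can be at most 5.
Since 5 > old gcd 1, the gcd CAN increase (e.g., set N[2] = 5).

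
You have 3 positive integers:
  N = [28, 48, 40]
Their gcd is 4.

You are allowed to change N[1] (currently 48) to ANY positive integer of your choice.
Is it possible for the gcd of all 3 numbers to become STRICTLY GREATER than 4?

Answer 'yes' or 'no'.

Current gcd = 4
gcd of all OTHER numbers (without N[1]=48): gcd([28, 40]) = 4
The new gcd after any change is gcd(4, new_value).
This can be at most 4.
Since 4 = old gcd 4, the gcd can only stay the same or decrease.

Answer: no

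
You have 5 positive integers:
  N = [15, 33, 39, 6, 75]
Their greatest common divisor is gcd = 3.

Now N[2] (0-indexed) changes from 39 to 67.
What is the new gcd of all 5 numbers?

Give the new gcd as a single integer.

Numbers: [15, 33, 39, 6, 75], gcd = 3
Change: index 2, 39 -> 67
gcd of the OTHER numbers (without index 2): gcd([15, 33, 6, 75]) = 3
New gcd = gcd(g_others, new_val) = gcd(3, 67) = 1

Answer: 1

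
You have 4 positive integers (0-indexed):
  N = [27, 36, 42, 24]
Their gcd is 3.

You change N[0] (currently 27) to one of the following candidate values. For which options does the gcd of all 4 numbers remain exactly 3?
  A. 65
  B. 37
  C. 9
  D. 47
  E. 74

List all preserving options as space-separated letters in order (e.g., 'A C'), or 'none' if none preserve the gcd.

Answer: C

Derivation:
Old gcd = 3; gcd of others (without N[0]) = 6
New gcd for candidate v: gcd(6, v). Preserves old gcd iff gcd(6, v) = 3.
  Option A: v=65, gcd(6,65)=1 -> changes
  Option B: v=37, gcd(6,37)=1 -> changes
  Option C: v=9, gcd(6,9)=3 -> preserves
  Option D: v=47, gcd(6,47)=1 -> changes
  Option E: v=74, gcd(6,74)=2 -> changes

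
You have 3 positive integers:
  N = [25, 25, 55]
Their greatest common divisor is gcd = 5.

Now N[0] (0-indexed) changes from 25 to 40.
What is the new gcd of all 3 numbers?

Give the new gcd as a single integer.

Numbers: [25, 25, 55], gcd = 5
Change: index 0, 25 -> 40
gcd of the OTHER numbers (without index 0): gcd([25, 55]) = 5
New gcd = gcd(g_others, new_val) = gcd(5, 40) = 5

Answer: 5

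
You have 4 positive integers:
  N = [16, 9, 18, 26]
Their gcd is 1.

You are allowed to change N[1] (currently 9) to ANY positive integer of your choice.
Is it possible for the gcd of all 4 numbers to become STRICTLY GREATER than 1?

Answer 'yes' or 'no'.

Answer: yes

Derivation:
Current gcd = 1
gcd of all OTHER numbers (without N[1]=9): gcd([16, 18, 26]) = 2
The new gcd after any change is gcd(2, new_value).
This can be at most 2.
Since 2 > old gcd 1, the gcd CAN increase (e.g., set N[1] = 2).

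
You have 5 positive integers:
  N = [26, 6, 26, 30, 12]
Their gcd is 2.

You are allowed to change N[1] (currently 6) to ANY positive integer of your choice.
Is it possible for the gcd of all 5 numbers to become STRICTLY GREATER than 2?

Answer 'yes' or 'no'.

Answer: no

Derivation:
Current gcd = 2
gcd of all OTHER numbers (without N[1]=6): gcd([26, 26, 30, 12]) = 2
The new gcd after any change is gcd(2, new_value).
This can be at most 2.
Since 2 = old gcd 2, the gcd can only stay the same or decrease.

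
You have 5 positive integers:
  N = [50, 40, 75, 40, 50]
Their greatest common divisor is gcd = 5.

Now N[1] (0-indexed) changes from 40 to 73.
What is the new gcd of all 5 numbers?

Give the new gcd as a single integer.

Numbers: [50, 40, 75, 40, 50], gcd = 5
Change: index 1, 40 -> 73
gcd of the OTHER numbers (without index 1): gcd([50, 75, 40, 50]) = 5
New gcd = gcd(g_others, new_val) = gcd(5, 73) = 1

Answer: 1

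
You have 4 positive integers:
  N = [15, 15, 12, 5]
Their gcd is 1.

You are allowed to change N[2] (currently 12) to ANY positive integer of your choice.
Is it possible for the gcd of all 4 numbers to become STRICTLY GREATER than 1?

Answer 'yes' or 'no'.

Current gcd = 1
gcd of all OTHER numbers (without N[2]=12): gcd([15, 15, 5]) = 5
The new gcd after any change is gcd(5, new_value).
This can be at most 5.
Since 5 > old gcd 1, the gcd CAN increase (e.g., set N[2] = 5).

Answer: yes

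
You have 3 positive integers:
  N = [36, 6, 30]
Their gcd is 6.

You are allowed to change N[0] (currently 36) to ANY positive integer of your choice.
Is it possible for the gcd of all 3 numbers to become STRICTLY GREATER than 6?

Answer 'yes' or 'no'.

Current gcd = 6
gcd of all OTHER numbers (without N[0]=36): gcd([6, 30]) = 6
The new gcd after any change is gcd(6, new_value).
This can be at most 6.
Since 6 = old gcd 6, the gcd can only stay the same or decrease.

Answer: no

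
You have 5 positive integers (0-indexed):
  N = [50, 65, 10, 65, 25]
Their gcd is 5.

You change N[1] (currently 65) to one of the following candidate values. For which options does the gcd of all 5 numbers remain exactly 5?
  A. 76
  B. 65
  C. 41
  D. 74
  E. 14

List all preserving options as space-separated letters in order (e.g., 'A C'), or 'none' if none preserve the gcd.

Old gcd = 5; gcd of others (without N[1]) = 5
New gcd for candidate v: gcd(5, v). Preserves old gcd iff gcd(5, v) = 5.
  Option A: v=76, gcd(5,76)=1 -> changes
  Option B: v=65, gcd(5,65)=5 -> preserves
  Option C: v=41, gcd(5,41)=1 -> changes
  Option D: v=74, gcd(5,74)=1 -> changes
  Option E: v=14, gcd(5,14)=1 -> changes

Answer: B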